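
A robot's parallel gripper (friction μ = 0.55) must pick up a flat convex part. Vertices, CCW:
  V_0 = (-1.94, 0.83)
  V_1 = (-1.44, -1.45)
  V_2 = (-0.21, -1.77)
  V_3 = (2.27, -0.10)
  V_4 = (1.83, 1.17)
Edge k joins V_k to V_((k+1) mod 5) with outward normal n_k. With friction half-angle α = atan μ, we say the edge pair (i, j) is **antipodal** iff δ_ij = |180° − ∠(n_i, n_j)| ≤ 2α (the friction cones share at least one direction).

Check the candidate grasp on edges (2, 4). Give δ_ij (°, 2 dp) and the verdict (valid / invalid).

δ = 28.80°, valid

α = atan 0.55 = 28.81°;  2α = 57.62°
edge 2: e_2 = (+2.48, +1.67);  n_2 = (+0.5586, -0.8295)
edge 4: e_4 = (-3.77, -0.34);  n_4 = (-0.0898, +0.9960)
∠(n_2, n_4) = 151.20°
δ = |180° − 151.20°| = 28.80°
28.80° ≤ 2α = 57.62°  →  valid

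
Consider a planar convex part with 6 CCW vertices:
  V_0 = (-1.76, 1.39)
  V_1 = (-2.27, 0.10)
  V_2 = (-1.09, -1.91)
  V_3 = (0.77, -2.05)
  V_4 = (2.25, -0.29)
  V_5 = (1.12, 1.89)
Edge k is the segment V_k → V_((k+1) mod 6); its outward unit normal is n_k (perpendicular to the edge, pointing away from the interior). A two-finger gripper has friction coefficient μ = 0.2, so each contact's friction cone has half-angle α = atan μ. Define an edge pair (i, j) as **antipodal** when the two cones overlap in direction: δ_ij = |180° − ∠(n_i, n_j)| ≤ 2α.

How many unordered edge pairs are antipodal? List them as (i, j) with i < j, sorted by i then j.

count = 3; pairs: (0,3), (1,4), (2,5)

α = atan 0.2 = 11.31°;  2α = 22.62°
n_0 = (-0.9300, +0.3677)
n_1 = (-0.8624, -0.5063)
n_2 = (-0.0751, -0.9972)
n_3 = (+0.7654, -0.6436)
n_4 = (+0.8878, +0.4602)
n_5 = (-0.1711, +0.9853)
  (0,1): δ = 128.01°  ·
  (0,2): δ = 72.73°  ·
  (0,3): δ = 18.49°  ✓
  (0,4): δ = 48.97°  ·
  (0,5): δ = 121.42°  ·
  (1,2): δ = 124.72°  ·
  (1,3): δ = 70.48°  ·
  (1,4): δ = 3.02°  ✓
  (1,5): δ = 69.43°  ·
  (2,3): δ = 125.76°  ·
  (2,4): δ = 58.30°  ·
  (2,5): δ = 14.15°  ✓
  (3,4): δ = 112.54°  ·
  (3,5): δ = 40.09°  ·
  (4,5): δ = 107.55°  ·
antipodal pairs: 3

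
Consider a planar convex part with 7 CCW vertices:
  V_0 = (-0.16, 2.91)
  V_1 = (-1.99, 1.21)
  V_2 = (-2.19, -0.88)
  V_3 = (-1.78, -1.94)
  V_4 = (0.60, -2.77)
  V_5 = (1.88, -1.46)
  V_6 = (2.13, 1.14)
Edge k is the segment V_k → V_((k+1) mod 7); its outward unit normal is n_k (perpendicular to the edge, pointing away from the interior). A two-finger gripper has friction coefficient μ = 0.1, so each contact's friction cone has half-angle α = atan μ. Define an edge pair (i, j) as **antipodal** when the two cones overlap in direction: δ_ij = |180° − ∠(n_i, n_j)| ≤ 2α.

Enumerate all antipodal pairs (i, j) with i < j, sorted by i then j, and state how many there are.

count = 2; pairs: (0,4), (1,5)

α = atan 0.1 = 5.71°;  2α = 11.42°
n_0 = (-0.6806, +0.7327)
n_1 = (-0.9955, +0.0953)
n_2 = (-0.9327, -0.3607)
n_3 = (-0.3293, -0.9442)
n_4 = (+0.7152, -0.6989)
n_5 = (+0.9954, -0.0957)
n_6 = (+0.6115, +0.7912)
  (0,1): δ = 138.36°  ·
  (0,2): δ = 111.74°  ·
  (0,3): δ = 62.12°  ·
  (0,4): δ = 2.77°  ✓
  (0,5): δ = 41.62°  ·
  (0,6): δ = 99.41°  ·
  (1,2): δ = 153.39°  ·
  (1,3): δ = 103.76°  ·
  (1,4): δ = 38.87°  ·
  (1,5): δ = 0.03°  ✓
  (1,6): δ = 57.76°  ·
  (2,3): δ = 130.37°  ·
  (2,4): δ = 65.48°  ·
  (2,5): δ = 26.64°  ·
  (2,6): δ = 31.15°  ·
  (3,4): δ = 115.11°  ·
  (3,5): δ = 76.27°  ·
  (3,6): δ = 18.48°  ·
  (4,5): δ = 141.16°  ·
  (4,6): δ = 83.36°  ·
  (5,6): δ = 122.21°  ·
antipodal pairs: 2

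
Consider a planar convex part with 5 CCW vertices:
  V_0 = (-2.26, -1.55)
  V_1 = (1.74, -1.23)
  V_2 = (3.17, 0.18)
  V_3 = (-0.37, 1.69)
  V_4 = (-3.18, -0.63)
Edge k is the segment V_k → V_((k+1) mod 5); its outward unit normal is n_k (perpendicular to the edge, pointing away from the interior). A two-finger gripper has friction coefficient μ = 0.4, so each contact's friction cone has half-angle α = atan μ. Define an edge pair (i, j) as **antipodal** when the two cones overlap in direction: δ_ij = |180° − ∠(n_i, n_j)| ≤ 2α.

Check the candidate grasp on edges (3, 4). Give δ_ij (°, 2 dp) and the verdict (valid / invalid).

α = atan 0.4 = 21.80°;  2α = 43.60°
edge 3: e_3 = (-2.81, -2.32);  n_3 = (-0.6367, +0.7711)
edge 4: e_4 = (+0.92, -0.92);  n_4 = (-0.7071, -0.7071)
∠(n_3, n_4) = 95.46°
δ = |180° − 95.46°| = 84.54°
84.54° > 2α = 43.60°  →  invalid

δ = 84.54°, invalid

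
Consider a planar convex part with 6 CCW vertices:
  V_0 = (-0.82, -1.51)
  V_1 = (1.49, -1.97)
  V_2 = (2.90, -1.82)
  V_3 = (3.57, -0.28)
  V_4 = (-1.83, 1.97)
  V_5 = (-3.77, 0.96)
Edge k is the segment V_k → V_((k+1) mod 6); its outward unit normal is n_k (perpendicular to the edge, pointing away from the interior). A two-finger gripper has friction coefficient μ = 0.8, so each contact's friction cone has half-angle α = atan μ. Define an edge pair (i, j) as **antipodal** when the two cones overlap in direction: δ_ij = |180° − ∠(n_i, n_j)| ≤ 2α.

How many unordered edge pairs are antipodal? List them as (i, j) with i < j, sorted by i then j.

α = atan 0.8 = 38.66°;  2α = 77.32°
n_0 = (-0.1953, -0.9807)
n_1 = (+0.1058, -0.9944)
n_2 = (+0.9170, -0.3989)
n_3 = (+0.3846, +0.9231)
n_4 = (-0.4618, +0.8870)
n_5 = (-0.6420, -0.7667)
  (0,1): δ = 162.67°  ·
  (0,2): δ = 102.25°  ·
  (0,3): δ = 11.36°  ✓
  (0,4): δ = 38.76°  ✓
  (0,5): δ = 151.32°  ·
  (1,2): δ = 119.58°  ·
  (1,3): δ = 28.69°  ✓
  (1,4): δ = 21.43°  ✓
  (1,5): δ = 133.99°  ·
  (2,3): δ = 89.11°  ·
  (2,4): δ = 38.99°  ✓
  (2,5): δ = 73.57°  ✓
  (3,4): δ = 129.88°  ·
  (3,5): δ = 17.32°  ✓
  (4,5): δ = 67.44°  ✓
antipodal pairs: 8

count = 8; pairs: (0,3), (0,4), (1,3), (1,4), (2,4), (2,5), (3,5), (4,5)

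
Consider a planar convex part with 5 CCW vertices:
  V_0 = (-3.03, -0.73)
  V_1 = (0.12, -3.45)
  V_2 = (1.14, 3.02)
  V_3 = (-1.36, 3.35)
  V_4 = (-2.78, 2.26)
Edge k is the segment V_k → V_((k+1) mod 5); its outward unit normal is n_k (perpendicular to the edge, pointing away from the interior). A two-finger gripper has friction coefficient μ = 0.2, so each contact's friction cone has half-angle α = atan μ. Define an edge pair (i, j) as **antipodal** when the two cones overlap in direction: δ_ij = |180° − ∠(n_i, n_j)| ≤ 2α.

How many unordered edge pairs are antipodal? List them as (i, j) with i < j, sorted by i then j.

count = 1; pairs: (1,4)

α = atan 0.2 = 11.31°;  2α = 22.62°
n_0 = (-0.6536, -0.7569)
n_1 = (+0.9878, -0.1557)
n_2 = (+0.1309, +0.9914)
n_3 = (-0.6089, +0.7932)
n_4 = (-0.9965, +0.0833)
  (0,1): δ = 58.15°  ·
  (0,2): δ = 33.29°  ·
  (0,3): δ = 78.32°  ·
  (0,4): δ = 126.03°  ·
  (1,2): δ = 88.56°  ·
  (1,3): δ = 43.53°  ·
  (1,4): δ = 4.18°  ✓
  (2,3): δ = 134.97°  ·
  (2,4): δ = 87.26°  ·
  (3,4): δ = 132.29°  ·
antipodal pairs: 1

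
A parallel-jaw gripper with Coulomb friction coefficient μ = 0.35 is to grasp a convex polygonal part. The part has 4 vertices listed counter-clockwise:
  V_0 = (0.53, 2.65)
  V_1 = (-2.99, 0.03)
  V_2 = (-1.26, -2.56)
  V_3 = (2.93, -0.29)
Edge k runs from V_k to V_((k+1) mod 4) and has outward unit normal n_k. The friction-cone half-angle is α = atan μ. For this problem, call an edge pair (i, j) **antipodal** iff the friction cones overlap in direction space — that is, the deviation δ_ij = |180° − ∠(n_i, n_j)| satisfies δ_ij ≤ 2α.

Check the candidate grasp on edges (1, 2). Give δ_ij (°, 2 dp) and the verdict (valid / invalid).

α = atan 0.35 = 19.29°;  2α = 38.58°
edge 1: e_1 = (+1.73, -2.59);  n_1 = (-0.8316, -0.5554)
edge 2: e_2 = (+4.19, +2.27);  n_2 = (+0.4764, -0.8793)
∠(n_1, n_2) = 84.71°
δ = |180° − 84.71°| = 95.29°
95.29° > 2α = 38.58°  →  invalid

δ = 95.29°, invalid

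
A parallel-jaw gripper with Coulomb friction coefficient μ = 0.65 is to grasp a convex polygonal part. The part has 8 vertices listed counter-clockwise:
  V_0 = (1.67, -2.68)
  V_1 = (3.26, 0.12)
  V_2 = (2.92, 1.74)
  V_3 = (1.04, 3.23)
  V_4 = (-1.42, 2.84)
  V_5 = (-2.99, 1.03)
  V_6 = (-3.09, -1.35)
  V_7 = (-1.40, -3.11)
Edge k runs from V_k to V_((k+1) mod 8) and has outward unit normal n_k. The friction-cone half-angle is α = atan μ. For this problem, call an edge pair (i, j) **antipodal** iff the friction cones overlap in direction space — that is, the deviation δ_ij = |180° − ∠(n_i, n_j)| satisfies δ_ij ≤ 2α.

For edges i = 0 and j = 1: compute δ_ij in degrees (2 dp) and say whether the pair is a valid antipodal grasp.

δ = 138.56°, invalid

α = atan 0.65 = 33.02°;  2α = 66.05°
edge 0: e_0 = (+1.59, +2.80);  n_0 = (+0.8696, -0.4938)
edge 1: e_1 = (-0.34, +1.62);  n_1 = (+0.9787, +0.2054)
∠(n_0, n_1) = 41.44°
δ = |180° − 41.44°| = 138.56°
138.56° > 2α = 66.05°  →  invalid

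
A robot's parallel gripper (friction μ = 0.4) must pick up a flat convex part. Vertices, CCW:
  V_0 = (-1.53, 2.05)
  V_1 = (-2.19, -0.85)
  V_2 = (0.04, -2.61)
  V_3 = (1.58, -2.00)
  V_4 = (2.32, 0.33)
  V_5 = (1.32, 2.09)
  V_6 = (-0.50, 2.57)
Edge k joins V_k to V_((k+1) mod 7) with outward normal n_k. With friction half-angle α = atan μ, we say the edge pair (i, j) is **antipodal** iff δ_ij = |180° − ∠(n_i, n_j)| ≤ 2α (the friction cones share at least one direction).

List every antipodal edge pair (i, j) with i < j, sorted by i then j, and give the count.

α = atan 0.4 = 21.80°;  2α = 43.60°
n_0 = (-0.9751, +0.2219)
n_1 = (-0.6195, -0.7850)
n_2 = (+0.3683, -0.9297)
n_3 = (+0.9531, -0.3027)
n_4 = (+0.8695, +0.4940)
n_5 = (+0.2550, +0.9669)
n_6 = (-0.4507, +0.8927)
  (0,1): δ = 115.46°  ·
  (0,2): δ = 55.57°  ·
  (0,3): δ = 4.80°  ✓
  (0,4): δ = 42.43°  ✓
  (0,5): δ = 88.05°  ·
  (0,6): δ = 129.61°  ·
  (1,2): δ = 120.11°  ·
  (1,3): δ = 69.34°  ·
  (1,4): δ = 22.11°  ✓
  (1,5): δ = 23.51°  ✓
  (1,6): δ = 65.07°  ·
  (2,3): δ = 129.23°  ·
  (2,4): δ = 82.00°  ·
  (2,5): δ = 36.38°  ✓
  (2,6): δ = 5.18°  ✓
  (3,4): δ = 132.78°  ·
  (3,5): δ = 87.15°  ·
  (3,6): δ = 45.59°  ·
  (4,5): δ = 134.38°  ·
  (4,6): δ = 92.82°  ·
  (5,6): δ = 138.44°  ·
antipodal pairs: 6

count = 6; pairs: (0,3), (0,4), (1,4), (1,5), (2,5), (2,6)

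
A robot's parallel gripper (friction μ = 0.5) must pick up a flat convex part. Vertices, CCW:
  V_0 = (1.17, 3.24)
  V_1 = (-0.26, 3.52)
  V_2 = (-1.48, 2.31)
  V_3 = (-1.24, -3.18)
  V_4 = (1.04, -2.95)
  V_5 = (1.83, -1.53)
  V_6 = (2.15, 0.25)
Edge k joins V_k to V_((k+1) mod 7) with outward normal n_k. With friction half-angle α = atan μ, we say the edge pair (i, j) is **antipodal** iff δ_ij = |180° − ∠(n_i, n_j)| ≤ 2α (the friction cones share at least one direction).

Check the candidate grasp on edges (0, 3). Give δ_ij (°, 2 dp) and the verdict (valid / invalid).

δ = 16.84°, valid

α = atan 0.5 = 26.57°;  2α = 53.13°
edge 0: e_0 = (-1.43, +0.28);  n_0 = (+0.1922, +0.9814)
edge 3: e_3 = (+2.28, +0.23);  n_3 = (+0.1004, -0.9950)
∠(n_0, n_3) = 163.16°
δ = |180° − 163.16°| = 16.84°
16.84° ≤ 2α = 53.13°  →  valid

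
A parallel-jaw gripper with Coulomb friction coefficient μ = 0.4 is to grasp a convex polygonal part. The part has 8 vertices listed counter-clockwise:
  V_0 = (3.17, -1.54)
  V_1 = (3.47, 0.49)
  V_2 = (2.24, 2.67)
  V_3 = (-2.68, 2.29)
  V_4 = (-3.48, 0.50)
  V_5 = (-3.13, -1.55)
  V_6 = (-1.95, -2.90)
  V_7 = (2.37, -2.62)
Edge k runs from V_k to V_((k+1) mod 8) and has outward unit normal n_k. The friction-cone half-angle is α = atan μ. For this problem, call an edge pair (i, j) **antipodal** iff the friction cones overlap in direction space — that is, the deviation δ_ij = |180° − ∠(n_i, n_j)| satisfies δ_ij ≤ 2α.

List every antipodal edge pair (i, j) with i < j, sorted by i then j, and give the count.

count = 6; pairs: (0,3), (0,4), (1,4), (1,5), (2,6), (3,7)

α = atan 0.4 = 21.80°;  2α = 43.60°
n_0 = (+0.9893, -0.1462)
n_1 = (+0.8709, +0.4914)
n_2 = (-0.0770, +0.9970)
n_3 = (-0.9130, +0.4080)
n_4 = (-0.9857, -0.1683)
n_5 = (-0.7529, -0.6581)
n_6 = (+0.0647, -0.9979)
n_7 = (+0.8036, -0.5952)
  (0,1): δ = 142.16°  ·
  (0,2): δ = 77.18°  ·
  (0,3): δ = 15.67°  ✓
  (0,4): δ = 18.10°  ✓
  (0,5): δ = 49.56°  ·
  (0,6): δ = 102.11°  ·
  (0,7): δ = 151.88°  ·
  (1,2): δ = 115.02°  ·
  (1,3): δ = 53.51°  ·
  (1,4): δ = 19.74°  ✓
  (1,5): δ = 11.72°  ✓
  (1,6): δ = 64.28°  ·
  (1,7): δ = 114.04°  ·
  (2,3): δ = 118.50°  ·
  (2,4): δ = 84.73°  ·
  (2,5): δ = 53.26°  ·
  (2,6): δ = 0.71°  ✓
  (2,7): δ = 49.05°  ·
  (3,4): δ = 146.23°  ·
  (3,5): δ = 114.76°  ·
  (3,6): δ = 62.21°  ·
  (3,7): δ = 12.45°  ✓
  (4,5): δ = 148.53°  ·
  (4,6): δ = 95.98°  ·
  (4,7): δ = 46.22°  ·
  (5,6): δ = 127.45°  ·
  (5,7): δ = 77.68°  ·
  (6,7): δ = 130.24°  ·
antipodal pairs: 6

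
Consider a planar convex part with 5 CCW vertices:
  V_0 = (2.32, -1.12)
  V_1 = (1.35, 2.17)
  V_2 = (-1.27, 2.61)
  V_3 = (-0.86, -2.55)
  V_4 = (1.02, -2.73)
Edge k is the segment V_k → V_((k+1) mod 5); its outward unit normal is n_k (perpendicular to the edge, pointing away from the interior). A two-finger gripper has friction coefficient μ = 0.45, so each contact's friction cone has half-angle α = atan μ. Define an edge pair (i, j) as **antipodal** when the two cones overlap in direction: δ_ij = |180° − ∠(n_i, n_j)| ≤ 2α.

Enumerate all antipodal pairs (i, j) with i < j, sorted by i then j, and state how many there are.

α = atan 0.45 = 24.23°;  2α = 48.46°
n_0 = (+0.9592, +0.2828)
n_1 = (+0.1656, +0.9862)
n_2 = (-0.9969, -0.0792)
n_3 = (-0.0953, -0.9954)
n_4 = (+0.7780, -0.6282)
  (0,1): δ = 115.96°  ·
  (0,2): δ = 11.88°  ✓
  (0,3): δ = 68.10°  ·
  (0,4): δ = 124.65°  ·
  (1,2): δ = 75.92°  ·
  (1,3): δ = 4.06°  ✓
  (1,4): δ = 60.61°  ·
  (2,3): δ = 100.01°  ·
  (2,4): δ = 43.46°  ✓
  (3,4): δ = 123.45°  ·
antipodal pairs: 3

count = 3; pairs: (0,2), (1,3), (2,4)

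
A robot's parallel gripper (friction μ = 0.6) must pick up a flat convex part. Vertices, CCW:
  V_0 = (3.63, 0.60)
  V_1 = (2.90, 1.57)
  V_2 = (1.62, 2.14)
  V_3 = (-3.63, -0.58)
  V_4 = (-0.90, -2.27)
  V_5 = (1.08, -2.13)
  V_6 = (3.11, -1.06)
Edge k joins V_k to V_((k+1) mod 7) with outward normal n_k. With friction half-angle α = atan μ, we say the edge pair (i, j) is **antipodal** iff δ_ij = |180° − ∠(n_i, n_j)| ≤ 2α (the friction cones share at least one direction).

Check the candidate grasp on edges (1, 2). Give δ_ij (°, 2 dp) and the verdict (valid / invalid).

δ = 128.61°, invalid

α = atan 0.6 = 30.96°;  2α = 61.93°
edge 1: e_1 = (-1.28, +0.57);  n_1 = (+0.4068, +0.9135)
edge 2: e_2 = (-5.25, -2.72);  n_2 = (-0.4600, +0.8879)
∠(n_1, n_2) = 51.39°
δ = |180° − 51.39°| = 128.61°
128.61° > 2α = 61.93°  →  invalid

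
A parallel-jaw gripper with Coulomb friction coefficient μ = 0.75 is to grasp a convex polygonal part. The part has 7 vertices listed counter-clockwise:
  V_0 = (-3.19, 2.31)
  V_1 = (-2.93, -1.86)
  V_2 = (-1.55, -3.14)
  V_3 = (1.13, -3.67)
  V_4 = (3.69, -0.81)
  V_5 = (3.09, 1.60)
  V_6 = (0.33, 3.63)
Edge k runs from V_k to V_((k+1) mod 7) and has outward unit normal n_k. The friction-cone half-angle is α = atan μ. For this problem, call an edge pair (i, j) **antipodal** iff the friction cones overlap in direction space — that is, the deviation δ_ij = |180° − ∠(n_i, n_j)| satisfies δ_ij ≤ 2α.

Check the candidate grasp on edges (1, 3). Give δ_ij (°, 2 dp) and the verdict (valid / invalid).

α = atan 0.75 = 36.87°;  2α = 73.74°
edge 1: e_1 = (+1.38, -1.28);  n_1 = (-0.6800, -0.7332)
edge 3: e_3 = (+2.56, +2.86);  n_3 = (+0.7451, -0.6669)
∠(n_1, n_3) = 91.02°
δ = |180° − 91.02°| = 88.98°
88.98° > 2α = 73.74°  →  invalid

δ = 88.98°, invalid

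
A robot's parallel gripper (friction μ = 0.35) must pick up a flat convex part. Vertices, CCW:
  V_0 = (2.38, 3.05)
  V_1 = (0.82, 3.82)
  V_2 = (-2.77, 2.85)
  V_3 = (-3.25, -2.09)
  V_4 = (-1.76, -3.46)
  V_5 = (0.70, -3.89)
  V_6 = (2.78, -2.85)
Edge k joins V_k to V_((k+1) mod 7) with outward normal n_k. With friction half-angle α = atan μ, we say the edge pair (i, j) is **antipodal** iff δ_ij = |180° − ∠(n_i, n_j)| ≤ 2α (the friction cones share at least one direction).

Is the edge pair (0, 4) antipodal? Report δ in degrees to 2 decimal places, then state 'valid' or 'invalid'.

α = atan 0.35 = 19.29°;  2α = 38.58°
edge 0: e_0 = (-1.56, +0.77);  n_0 = (+0.4426, +0.8967)
edge 4: e_4 = (+2.46, -0.43);  n_4 = (-0.1722, -0.9851)
∠(n_0, n_4) = 163.64°
δ = |180° − 163.64°| = 16.36°
16.36° ≤ 2α = 38.58°  →  valid

δ = 16.36°, valid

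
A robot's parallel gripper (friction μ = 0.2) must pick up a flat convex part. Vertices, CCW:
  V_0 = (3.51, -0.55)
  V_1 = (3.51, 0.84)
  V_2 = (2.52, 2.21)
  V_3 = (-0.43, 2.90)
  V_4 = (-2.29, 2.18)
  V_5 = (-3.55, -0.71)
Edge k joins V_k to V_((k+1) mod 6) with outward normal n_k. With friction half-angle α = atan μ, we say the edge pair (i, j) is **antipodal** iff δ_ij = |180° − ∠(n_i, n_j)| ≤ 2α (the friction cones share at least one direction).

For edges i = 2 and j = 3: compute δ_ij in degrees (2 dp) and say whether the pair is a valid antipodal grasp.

α = atan 0.2 = 11.31°;  2α = 22.62°
edge 2: e_2 = (-2.95, +0.69);  n_2 = (+0.2278, +0.9737)
edge 3: e_3 = (-1.86, -0.72);  n_3 = (-0.3610, +0.9326)
∠(n_2, n_3) = 34.33°
δ = |180° − 34.33°| = 145.67°
145.67° > 2α = 22.62°  →  invalid

δ = 145.67°, invalid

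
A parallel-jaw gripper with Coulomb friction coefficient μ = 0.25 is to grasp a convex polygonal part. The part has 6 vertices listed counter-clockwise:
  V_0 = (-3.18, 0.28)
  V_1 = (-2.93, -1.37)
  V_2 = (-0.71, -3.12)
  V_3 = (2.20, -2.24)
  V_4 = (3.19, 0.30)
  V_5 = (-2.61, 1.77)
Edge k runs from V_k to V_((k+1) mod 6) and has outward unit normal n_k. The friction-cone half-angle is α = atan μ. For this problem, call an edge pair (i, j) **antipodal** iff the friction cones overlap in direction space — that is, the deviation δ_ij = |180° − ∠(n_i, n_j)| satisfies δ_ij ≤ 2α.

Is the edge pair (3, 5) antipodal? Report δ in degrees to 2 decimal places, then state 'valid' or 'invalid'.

α = atan 0.25 = 14.04°;  2α = 28.07°
edge 3: e_3 = (+0.99, +2.54);  n_3 = (+0.9317, -0.3632)
edge 5: e_5 = (-0.57, -1.49);  n_5 = (-0.9340, +0.3573)
∠(n_3, n_5) = 179.64°
δ = |180° − 179.64°| = 0.36°
0.36° ≤ 2α = 28.07°  →  valid

δ = 0.36°, valid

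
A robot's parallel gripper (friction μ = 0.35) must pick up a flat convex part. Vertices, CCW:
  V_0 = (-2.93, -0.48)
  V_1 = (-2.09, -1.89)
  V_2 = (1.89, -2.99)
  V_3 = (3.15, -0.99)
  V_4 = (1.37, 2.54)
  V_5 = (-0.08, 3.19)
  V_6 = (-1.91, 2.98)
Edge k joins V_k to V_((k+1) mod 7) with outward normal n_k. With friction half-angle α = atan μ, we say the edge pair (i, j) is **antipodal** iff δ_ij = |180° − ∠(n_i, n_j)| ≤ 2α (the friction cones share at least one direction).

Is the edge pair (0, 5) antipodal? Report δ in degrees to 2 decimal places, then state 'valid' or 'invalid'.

α = atan 0.35 = 19.29°;  2α = 38.58°
edge 0: e_0 = (+0.84, -1.41);  n_0 = (-0.8591, -0.5118)
edge 5: e_5 = (-1.83, -0.21);  n_5 = (-0.1140, +0.9935)
∠(n_0, n_5) = 114.24°
δ = |180° − 114.24°| = 65.76°
65.76° > 2α = 38.58°  →  invalid

δ = 65.76°, invalid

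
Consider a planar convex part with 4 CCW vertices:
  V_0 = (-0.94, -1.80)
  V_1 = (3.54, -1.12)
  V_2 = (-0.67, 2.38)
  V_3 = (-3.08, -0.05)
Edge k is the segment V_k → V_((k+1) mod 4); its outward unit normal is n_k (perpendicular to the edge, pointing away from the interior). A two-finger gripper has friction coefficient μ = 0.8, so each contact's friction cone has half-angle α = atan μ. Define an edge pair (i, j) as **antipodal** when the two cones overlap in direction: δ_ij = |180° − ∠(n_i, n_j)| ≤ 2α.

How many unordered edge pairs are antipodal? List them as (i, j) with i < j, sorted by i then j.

count = 3; pairs: (0,1), (0,2), (1,3)

α = atan 0.8 = 38.66°;  2α = 77.32°
n_0 = (+0.1501, -0.9887)
n_1 = (+0.6393, +0.7690)
n_2 = (-0.7100, +0.7042)
n_3 = (-0.6330, -0.7741)
  (0,1): δ = 48.37°  ✓
  (0,2): δ = 36.61°  ✓
  (0,3): δ = 132.09°  ·
  (1,2): δ = 95.02°  ·
  (1,3): δ = 0.46°  ✓
  (2,3): δ = 84.51°  ·
antipodal pairs: 3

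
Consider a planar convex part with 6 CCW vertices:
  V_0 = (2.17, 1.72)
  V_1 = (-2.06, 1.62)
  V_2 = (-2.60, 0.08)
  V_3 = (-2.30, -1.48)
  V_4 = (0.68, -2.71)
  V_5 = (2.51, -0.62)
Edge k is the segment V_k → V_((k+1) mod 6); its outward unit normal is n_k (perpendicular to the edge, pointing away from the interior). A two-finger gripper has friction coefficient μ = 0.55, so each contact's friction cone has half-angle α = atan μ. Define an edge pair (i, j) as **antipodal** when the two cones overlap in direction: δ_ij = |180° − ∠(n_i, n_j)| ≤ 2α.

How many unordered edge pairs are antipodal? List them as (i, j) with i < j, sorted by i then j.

α = atan 0.55 = 28.81°;  2α = 57.62°
n_0 = (-0.0236, +0.9997)
n_1 = (-0.9437, +0.3309)
n_2 = (-0.9820, -0.1888)
n_3 = (-0.3815, -0.9244)
n_4 = (+0.7524, -0.6588)
n_5 = (+0.9896, +0.1438)
  (0,1): δ = 110.68°  ·
  (0,2): δ = 80.47°  ·
  (0,3): δ = 23.78°  ✓
  (0,4): δ = 47.44°  ✓
  (0,5): δ = 96.91°  ·
  (1,2): δ = 149.79°  ·
  (1,3): δ = 93.11°  ·
  (1,4): δ = 21.88°  ✓
  (1,5): δ = 27.59°  ✓
  (2,3): δ = 123.31°  ·
  (2,4): δ = 52.09°  ✓
  (2,5): δ = 2.62°  ✓
  (3,4): δ = 108.78°  ·
  (3,5): δ = 59.30°  ·
  (4,5): δ = 130.53°  ·
antipodal pairs: 6

count = 6; pairs: (0,3), (0,4), (1,4), (1,5), (2,4), (2,5)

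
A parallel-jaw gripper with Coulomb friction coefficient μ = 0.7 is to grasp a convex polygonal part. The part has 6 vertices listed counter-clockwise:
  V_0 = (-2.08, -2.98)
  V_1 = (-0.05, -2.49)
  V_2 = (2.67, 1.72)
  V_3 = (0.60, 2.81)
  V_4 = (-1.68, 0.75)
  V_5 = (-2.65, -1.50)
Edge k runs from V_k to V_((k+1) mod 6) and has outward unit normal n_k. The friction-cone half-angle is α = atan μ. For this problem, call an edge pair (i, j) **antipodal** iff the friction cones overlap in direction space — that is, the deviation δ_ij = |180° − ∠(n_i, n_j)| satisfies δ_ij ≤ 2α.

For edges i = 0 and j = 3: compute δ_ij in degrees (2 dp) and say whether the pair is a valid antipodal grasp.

δ = 28.53°, valid

α = atan 0.7 = 34.99°;  2α = 69.98°
edge 0: e_0 = (+2.03, +0.49);  n_0 = (+0.2346, -0.9721)
edge 3: e_3 = (-2.28, -2.06);  n_3 = (-0.6704, +0.7420)
∠(n_0, n_3) = 151.47°
δ = |180° − 151.47°| = 28.53°
28.53° ≤ 2α = 69.98°  →  valid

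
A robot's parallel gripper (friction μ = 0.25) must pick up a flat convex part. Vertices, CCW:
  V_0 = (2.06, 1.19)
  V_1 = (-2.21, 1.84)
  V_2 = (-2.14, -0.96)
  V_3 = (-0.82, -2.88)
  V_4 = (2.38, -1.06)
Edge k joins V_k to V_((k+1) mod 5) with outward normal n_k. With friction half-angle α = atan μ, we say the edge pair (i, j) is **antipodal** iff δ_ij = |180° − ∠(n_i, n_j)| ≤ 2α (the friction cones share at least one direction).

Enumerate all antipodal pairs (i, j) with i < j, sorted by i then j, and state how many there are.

count = 2; pairs: (1,4), (2,4)

α = atan 0.25 = 14.04°;  2α = 28.07°
n_0 = (+0.1505, +0.9886)
n_1 = (-0.9997, -0.0250)
n_2 = (-0.8240, -0.5665)
n_3 = (+0.4944, -0.8692)
n_4 = (+0.9900, +0.1408)
  (0,1): δ = 79.91°  ·
  (0,2): δ = 46.84°  ·
  (0,3): δ = 38.28°  ·
  (0,4): δ = 106.75°  ·
  (1,2): δ = 146.92°  ·
  (1,3): δ = 61.80°  ·
  (1,4): δ = 6.66°  ✓
  (2,3): δ = 94.88°  ·
  (2,4): δ = 26.41°  ✓
  (3,4): δ = 111.53°  ·
antipodal pairs: 2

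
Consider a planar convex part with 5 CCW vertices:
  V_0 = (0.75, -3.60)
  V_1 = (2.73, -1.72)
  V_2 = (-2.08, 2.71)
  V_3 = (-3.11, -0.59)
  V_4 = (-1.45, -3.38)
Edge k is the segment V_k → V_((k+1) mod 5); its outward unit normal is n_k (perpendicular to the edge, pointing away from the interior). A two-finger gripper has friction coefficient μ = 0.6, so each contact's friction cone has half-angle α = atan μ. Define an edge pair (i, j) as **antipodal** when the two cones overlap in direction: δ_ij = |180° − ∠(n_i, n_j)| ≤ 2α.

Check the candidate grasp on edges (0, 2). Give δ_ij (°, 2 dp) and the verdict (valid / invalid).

α = atan 0.6 = 30.96°;  2α = 61.93°
edge 0: e_0 = (+1.98, +1.88);  n_0 = (+0.6886, -0.7252)
edge 2: e_2 = (-1.03, -3.30);  n_2 = (-0.9546, +0.2979)
∠(n_0, n_2) = 150.85°
δ = |180° − 150.85°| = 29.15°
29.15° ≤ 2α = 61.93°  →  valid

δ = 29.15°, valid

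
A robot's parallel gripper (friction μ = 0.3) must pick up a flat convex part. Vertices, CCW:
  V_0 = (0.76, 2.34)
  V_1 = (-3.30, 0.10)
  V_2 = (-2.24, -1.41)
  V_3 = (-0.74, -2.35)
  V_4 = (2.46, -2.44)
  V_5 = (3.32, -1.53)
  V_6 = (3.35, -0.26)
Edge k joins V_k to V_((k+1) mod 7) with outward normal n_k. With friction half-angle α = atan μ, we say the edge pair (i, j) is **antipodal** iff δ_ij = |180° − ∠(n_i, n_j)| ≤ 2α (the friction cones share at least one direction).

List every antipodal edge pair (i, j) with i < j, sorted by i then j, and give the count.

count = 4; pairs: (0,3), (0,4), (1,6), (2,6)

α = atan 0.3 = 16.70°;  2α = 33.40°
n_0 = (-0.4831, +0.8756)
n_1 = (-0.8185, -0.5746)
n_2 = (-0.5310, -0.8474)
n_3 = (-0.0281, -0.9996)
n_4 = (+0.7268, -0.6869)
n_5 = (+0.9997, -0.0236)
n_6 = (+0.7085, +0.7057)
  (0,1): δ = 83.82°  ·
  (0,2): δ = 60.96°  ·
  (0,3): δ = 30.50°  ✓
  (0,4): δ = 17.73°  ✓
  (0,5): δ = 59.76°  ·
  (0,6): δ = 106.00°  ·
  (1,2): δ = 157.14°  ·
  (1,3): δ = 126.68°  ·
  (1,4): δ = 78.45°  ·
  (1,5): δ = 36.42°  ·
  (1,6): δ = 9.82°  ✓
  (2,3): δ = 149.54°  ·
  (2,4): δ = 101.31°  ·
  (2,5): δ = 59.28°  ·
  (2,6): δ = 13.04°  ✓
  (3,4): δ = 131.77°  ·
  (3,5): δ = 89.74°  ·
  (3,6): δ = 43.50°  ·
  (4,5): δ = 137.97°  ·
  (4,6): δ = 91.73°  ·
  (5,6): δ = 133.76°  ·
antipodal pairs: 4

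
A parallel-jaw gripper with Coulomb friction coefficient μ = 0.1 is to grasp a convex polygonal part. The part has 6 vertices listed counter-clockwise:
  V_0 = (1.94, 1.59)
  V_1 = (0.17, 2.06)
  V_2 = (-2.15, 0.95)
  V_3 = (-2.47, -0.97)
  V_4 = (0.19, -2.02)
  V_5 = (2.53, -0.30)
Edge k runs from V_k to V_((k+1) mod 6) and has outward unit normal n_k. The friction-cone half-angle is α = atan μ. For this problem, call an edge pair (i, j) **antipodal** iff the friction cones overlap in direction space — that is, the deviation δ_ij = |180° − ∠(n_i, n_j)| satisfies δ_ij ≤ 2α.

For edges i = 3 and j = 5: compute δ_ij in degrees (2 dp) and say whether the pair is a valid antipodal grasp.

δ = 51.12°, invalid

α = atan 0.1 = 5.71°;  2α = 11.42°
edge 3: e_3 = (+2.66, -1.05);  n_3 = (-0.3672, -0.9302)
edge 5: e_5 = (-0.59, +1.89);  n_5 = (+0.9546, +0.2980)
∠(n_3, n_5) = 128.88°
δ = |180° − 128.88°| = 51.12°
51.12° > 2α = 11.42°  →  invalid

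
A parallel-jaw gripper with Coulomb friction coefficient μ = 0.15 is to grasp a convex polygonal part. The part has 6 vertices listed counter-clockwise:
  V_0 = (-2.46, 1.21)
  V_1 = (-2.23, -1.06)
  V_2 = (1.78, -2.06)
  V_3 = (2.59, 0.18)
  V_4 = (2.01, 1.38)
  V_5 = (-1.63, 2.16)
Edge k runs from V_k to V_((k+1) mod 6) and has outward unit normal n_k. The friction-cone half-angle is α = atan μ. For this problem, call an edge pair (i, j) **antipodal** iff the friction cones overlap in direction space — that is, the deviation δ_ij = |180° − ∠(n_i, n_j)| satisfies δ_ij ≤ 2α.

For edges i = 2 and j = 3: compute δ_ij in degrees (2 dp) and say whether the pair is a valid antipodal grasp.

δ = 134.32°, invalid

α = atan 0.15 = 8.53°;  2α = 17.06°
edge 2: e_2 = (+0.81, +2.24);  n_2 = (+0.9404, -0.3401)
edge 3: e_3 = (-0.58, +1.20);  n_3 = (+0.9003, +0.4352)
∠(n_2, n_3) = 45.68°
δ = |180° − 45.68°| = 134.32°
134.32° > 2α = 17.06°  →  invalid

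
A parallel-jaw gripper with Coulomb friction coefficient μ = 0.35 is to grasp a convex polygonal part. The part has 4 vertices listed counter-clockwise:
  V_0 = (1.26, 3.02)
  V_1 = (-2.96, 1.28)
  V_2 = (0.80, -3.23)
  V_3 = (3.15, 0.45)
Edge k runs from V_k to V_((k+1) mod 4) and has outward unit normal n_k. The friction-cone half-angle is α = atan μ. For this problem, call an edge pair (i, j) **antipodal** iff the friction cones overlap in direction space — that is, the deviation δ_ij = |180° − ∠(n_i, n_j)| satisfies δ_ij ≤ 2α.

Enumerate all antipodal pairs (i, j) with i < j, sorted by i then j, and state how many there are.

count = 2; pairs: (0,2), (1,3)

α = atan 0.35 = 19.29°;  2α = 38.58°
n_0 = (-0.3812, +0.9245)
n_1 = (-0.7681, -0.6404)
n_2 = (+0.8428, -0.5382)
n_3 = (+0.8056, +0.5925)
  (0,1): δ = 72.59°  ·
  (0,2): δ = 35.03°  ✓
  (0,3): δ = 103.92°  ·
  (1,2): δ = 72.38°  ·
  (1,3): δ = 3.49°  ✓
  (2,3): δ = 111.11°  ·
antipodal pairs: 2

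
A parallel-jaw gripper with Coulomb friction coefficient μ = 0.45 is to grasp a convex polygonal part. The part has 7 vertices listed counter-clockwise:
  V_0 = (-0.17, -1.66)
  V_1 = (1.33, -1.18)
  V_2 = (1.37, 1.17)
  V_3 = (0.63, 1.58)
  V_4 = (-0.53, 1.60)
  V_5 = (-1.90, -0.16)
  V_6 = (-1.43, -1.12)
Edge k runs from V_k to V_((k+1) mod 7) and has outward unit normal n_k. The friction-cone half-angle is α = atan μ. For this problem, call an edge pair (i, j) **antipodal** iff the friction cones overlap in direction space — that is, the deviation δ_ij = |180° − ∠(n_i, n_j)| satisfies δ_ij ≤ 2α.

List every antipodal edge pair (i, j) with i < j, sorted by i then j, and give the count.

count = 8; pairs: (0,2), (0,3), (0,4), (1,4), (1,5), (2,5), (2,6), (3,6)

α = atan 0.45 = 24.23°;  2α = 48.46°
n_0 = (+0.3048, -0.9524)
n_1 = (+0.9999, -0.0170)
n_2 = (+0.4846, +0.8747)
n_3 = (+0.0172, +0.9999)
n_4 = (-0.7891, +0.6143)
n_5 = (-0.8981, -0.4397)
n_6 = (-0.3939, -0.9191)
  (0,1): δ = 108.72°  ·
  (0,2): δ = 46.73°  ✓
  (0,3): δ = 18.73°  ✓
  (0,4): δ = 34.36°  ✓
  (0,5): δ = 98.34°  ·
  (0,6): δ = 139.06°  ·
  (1,2): δ = 118.01°  ·
  (1,3): δ = 90.01°  ·
  (1,4): δ = 36.92°  ✓
  (1,5): δ = 27.06°  ✓
  (1,6): δ = 67.78°  ·
  (2,3): δ = 152.00°  ·
  (2,4): δ = 98.91°  ·
  (2,5): δ = 34.93°  ✓
  (2,6): δ = 5.79°  ✓
  (3,4): δ = 126.91°  ·
  (3,5): δ = 62.93°  ·
  (3,6): δ = 22.21°  ✓
  (4,5): δ = 116.02°  ·
  (4,6): δ = 75.30°  ·
  (5,6): δ = 139.28°  ·
antipodal pairs: 8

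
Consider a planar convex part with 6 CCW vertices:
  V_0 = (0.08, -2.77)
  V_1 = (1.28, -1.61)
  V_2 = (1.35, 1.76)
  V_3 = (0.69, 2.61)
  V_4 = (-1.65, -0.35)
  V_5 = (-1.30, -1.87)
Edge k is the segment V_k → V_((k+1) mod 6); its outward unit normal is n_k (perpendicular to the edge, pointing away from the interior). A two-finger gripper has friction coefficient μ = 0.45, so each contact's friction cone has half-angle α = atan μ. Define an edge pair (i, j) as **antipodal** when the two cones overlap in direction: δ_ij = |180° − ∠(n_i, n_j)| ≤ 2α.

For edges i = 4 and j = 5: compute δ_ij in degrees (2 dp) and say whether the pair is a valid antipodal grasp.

α = atan 0.45 = 24.23°;  2α = 48.46°
edge 4: e_4 = (+0.35, -1.52);  n_4 = (-0.9745, -0.2244)
edge 5: e_5 = (+1.38, -0.90);  n_5 = (-0.5463, -0.8376)
∠(n_4, n_5) = 43.92°
δ = |180° − 43.92°| = 136.08°
136.08° > 2α = 48.46°  →  invalid

δ = 136.08°, invalid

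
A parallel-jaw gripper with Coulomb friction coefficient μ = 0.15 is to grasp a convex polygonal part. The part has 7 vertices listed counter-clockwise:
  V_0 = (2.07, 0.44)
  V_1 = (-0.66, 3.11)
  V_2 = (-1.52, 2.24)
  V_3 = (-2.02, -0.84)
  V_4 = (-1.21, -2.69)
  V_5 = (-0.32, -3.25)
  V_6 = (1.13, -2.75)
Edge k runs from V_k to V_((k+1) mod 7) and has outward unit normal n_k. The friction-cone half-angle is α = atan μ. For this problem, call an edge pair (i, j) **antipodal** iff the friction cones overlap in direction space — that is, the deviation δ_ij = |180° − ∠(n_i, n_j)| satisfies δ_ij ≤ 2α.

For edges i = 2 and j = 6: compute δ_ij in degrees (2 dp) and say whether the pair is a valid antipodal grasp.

δ = 7.20°, valid

α = atan 0.15 = 8.53°;  2α = 17.06°
edge 2: e_2 = (-0.50, -3.08);  n_2 = (-0.9871, +0.1602)
edge 6: e_6 = (+0.94, +3.19);  n_6 = (+0.9592, -0.2827)
∠(n_2, n_6) = 172.80°
δ = |180° − 172.80°| = 7.20°
7.20° ≤ 2α = 17.06°  →  valid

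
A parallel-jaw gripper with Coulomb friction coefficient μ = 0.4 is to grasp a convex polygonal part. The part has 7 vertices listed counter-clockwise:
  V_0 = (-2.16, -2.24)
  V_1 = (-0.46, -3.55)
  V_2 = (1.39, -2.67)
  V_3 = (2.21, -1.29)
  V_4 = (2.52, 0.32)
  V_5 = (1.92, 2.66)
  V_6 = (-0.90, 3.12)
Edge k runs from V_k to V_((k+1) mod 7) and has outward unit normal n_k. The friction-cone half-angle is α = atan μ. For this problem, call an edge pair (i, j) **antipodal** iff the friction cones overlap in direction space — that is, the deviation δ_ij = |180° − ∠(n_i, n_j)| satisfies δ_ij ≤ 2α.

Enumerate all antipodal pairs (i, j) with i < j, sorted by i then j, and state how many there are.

α = atan 0.4 = 21.80°;  2α = 43.60°
n_0 = (-0.6104, -0.7921)
n_1 = (+0.4296, -0.9030)
n_2 = (+0.8597, -0.5108)
n_3 = (+0.9820, -0.1891)
n_4 = (+0.9687, +0.2484)
n_5 = (+0.1610, +0.9870)
n_6 = (-0.9735, +0.2288)
  (0,1): δ = 116.94°  ·
  (0,2): δ = 83.10°  ·
  (0,3): δ = 63.28°  ·
  (0,4): δ = 38.00°  ✓
  (0,5): δ = 28.35°  ✓
  (0,6): δ = 114.39°  ·
  (1,2): δ = 146.16°  ·
  (1,3): δ = 126.34°  ·
  (1,4): δ = 101.06°  ·
  (1,5): δ = 34.70°  ✓
  (1,6): δ = 51.33°  ·
  (2,3): δ = 160.18°  ·
  (2,4): δ = 134.90°  ·
  (2,5): δ = 68.55°  ·
  (2,6): δ = 17.49°  ✓
  (3,4): δ = 154.72°  ·
  (3,5): δ = 88.37°  ·
  (3,6): δ = 2.33°  ✓
  (4,5): δ = 113.65°  ·
  (4,6): δ = 27.61°  ✓
  (5,6): δ = 93.96°  ·
antipodal pairs: 6

count = 6; pairs: (0,4), (0,5), (1,5), (2,6), (3,6), (4,6)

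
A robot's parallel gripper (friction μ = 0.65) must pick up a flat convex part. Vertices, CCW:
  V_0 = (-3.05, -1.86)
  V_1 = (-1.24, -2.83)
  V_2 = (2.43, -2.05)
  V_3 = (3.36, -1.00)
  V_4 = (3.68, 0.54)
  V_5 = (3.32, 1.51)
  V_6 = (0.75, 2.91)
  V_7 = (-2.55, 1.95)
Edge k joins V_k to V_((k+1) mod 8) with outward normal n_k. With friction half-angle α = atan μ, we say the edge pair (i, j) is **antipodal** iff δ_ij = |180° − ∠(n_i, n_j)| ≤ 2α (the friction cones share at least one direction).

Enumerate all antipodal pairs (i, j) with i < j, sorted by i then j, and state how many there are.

α = atan 0.65 = 33.02°;  2α = 66.05°
n_0 = (-0.4724, -0.8814)
n_1 = (+0.2079, -0.9782)
n_2 = (+0.7486, -0.6630)
n_3 = (+0.9791, -0.2034)
n_4 = (+0.9375, +0.3479)
n_5 = (+0.4784, +0.8782)
n_6 = (-0.2793, +0.9602)
n_7 = (-0.9915, +0.1301)
  (0,1): δ = 139.81°  ·
  (0,2): δ = 103.34°  ·
  (0,3): δ = 73.55°  ·
  (0,4): δ = 41.45°  ✓
  (0,5): δ = 0.39°  ✓
  (0,6): δ = 44.41°  ✓
  (0,7): δ = 110.71°  ·
  (1,2): δ = 143.53°  ·
  (1,3): δ = 113.74°  ·
  (1,4): δ = 81.64°  ·
  (1,5): δ = 40.58°  ✓
  (1,6): δ = 4.22°  ✓
  (1,7): δ = 70.52°  ·
  (2,3): δ = 150.21°  ·
  (2,4): δ = 118.11°  ·
  (2,5): δ = 77.05°  ·
  (2,6): δ = 32.25°  ✓
  (2,7): δ = 34.06°  ✓
  (3,4): δ = 147.90°  ·
  (3,5): δ = 106.84°  ·
  (3,6): δ = 62.04°  ✓
  (3,7): δ = 4.26°  ✓
  (4,5): δ = 138.94°  ·
  (4,6): δ = 94.14°  ·
  (4,7): δ = 27.84°  ✓
  (5,6): δ = 135.20°  ·
  (5,7): δ = 68.90°  ·
  (6,7): δ = 113.70°  ·
antipodal pairs: 10

count = 10; pairs: (0,4), (0,5), (0,6), (1,5), (1,6), (2,6), (2,7), (3,6), (3,7), (4,7)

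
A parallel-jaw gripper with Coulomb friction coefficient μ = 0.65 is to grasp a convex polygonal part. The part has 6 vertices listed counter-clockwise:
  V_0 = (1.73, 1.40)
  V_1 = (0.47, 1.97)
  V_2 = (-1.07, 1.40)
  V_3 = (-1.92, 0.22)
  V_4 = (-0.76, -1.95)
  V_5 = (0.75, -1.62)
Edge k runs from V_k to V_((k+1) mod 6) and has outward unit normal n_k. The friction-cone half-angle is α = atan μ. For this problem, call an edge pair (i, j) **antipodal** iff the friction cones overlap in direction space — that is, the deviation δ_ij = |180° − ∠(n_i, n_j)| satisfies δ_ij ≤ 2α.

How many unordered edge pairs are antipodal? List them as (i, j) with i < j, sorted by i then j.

count = 7; pairs: (0,3), (0,4), (1,4), (1,5), (2,4), (2,5), (3,5)

α = atan 0.65 = 33.02°;  2α = 66.05°
n_0 = (+0.4122, +0.9111)
n_1 = (-0.3471, +0.9378)
n_2 = (-0.8114, +0.5845)
n_3 = (-0.8819, -0.4714)
n_4 = (+0.2135, -0.9769)
n_5 = (+0.9512, -0.3087)
  (0,1): δ = 135.35°  ·
  (0,2): δ = 101.43°  ·
  (0,3): δ = 37.53°  ✓
  (0,4): δ = 36.67°  ✓
  (0,5): δ = 96.36°  ·
  (1,2): δ = 146.08°  ·
  (1,3): δ = 82.18°  ·
  (1,4): δ = 7.98°  ✓
  (1,5): δ = 51.71°  ✓
  (2,3): δ = 116.11°  ·
  (2,4): δ = 41.91°  ✓
  (2,5): δ = 17.79°  ✓
  (3,4): δ = 105.80°  ·
  (3,5): δ = 46.11°  ✓
  (4,5): δ = 120.31°  ·
antipodal pairs: 7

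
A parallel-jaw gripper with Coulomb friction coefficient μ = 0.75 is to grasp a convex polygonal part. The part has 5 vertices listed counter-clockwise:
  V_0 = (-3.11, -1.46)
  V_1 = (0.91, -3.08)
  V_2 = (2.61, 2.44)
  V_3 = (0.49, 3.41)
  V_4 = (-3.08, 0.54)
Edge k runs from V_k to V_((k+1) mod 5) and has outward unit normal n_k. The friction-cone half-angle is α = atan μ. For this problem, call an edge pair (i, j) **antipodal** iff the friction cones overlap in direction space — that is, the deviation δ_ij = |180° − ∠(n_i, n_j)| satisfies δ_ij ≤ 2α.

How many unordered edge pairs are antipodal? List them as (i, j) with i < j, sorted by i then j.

α = atan 0.75 = 36.87°;  2α = 73.74°
n_0 = (-0.3738, -0.9275)
n_1 = (+0.9557, -0.2943)
n_2 = (+0.4161, +0.9093)
n_3 = (-0.6266, +0.7794)
n_4 = (-0.9999, +0.0150)
  (0,1): δ = 85.17°  ·
  (0,2): δ = 2.64°  ✓
  (0,3): δ = 60.75°  ✓
  (0,4): δ = 111.09°  ·
  (1,2): δ = 97.47°  ·
  (1,3): δ = 34.09°  ✓
  (1,4): δ = 16.26°  ✓
  (2,3): δ = 116.62°  ·
  (2,4): δ = 66.27°  ✓
  (3,4): δ = 129.66°  ·
antipodal pairs: 5

count = 5; pairs: (0,2), (0,3), (1,3), (1,4), (2,4)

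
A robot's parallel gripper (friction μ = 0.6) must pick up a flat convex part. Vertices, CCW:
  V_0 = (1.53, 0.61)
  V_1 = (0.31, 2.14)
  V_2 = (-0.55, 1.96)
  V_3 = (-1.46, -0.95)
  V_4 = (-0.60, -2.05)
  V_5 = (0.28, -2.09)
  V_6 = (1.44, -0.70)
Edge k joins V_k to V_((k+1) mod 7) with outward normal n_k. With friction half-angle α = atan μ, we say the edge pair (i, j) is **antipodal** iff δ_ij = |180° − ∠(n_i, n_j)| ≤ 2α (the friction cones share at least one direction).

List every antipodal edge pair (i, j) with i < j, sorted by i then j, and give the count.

count = 8; pairs: (0,2), (0,3), (0,4), (1,4), (1,5), (2,5), (2,6), (3,6)

α = atan 0.6 = 30.96°;  2α = 61.93°
n_0 = (+0.7819, +0.6234)
n_1 = (-0.2049, +0.9788)
n_2 = (-0.9544, +0.2985)
n_3 = (-0.7878, -0.6159)
n_4 = (-0.0454, -0.9990)
n_5 = (+0.7678, -0.6407)
n_6 = (+0.9976, -0.0685)
  (0,1): δ = 116.75°  ·
  (0,2): δ = 55.93°  ✓
  (0,3): δ = 0.55°  ✓
  (0,4): δ = 48.83°  ✓
  (0,5): δ = 101.59°  ·
  (0,6): δ = 137.50°  ·
  (1,2): δ = 119.19°  ·
  (1,3): δ = 63.80°  ·
  (1,4): δ = 14.42°  ✓
  (1,5): δ = 38.33°  ✓
  (1,6): δ = 74.25°  ·
  (2,3): δ = 124.62°  ·
  (2,4): δ = 75.24°  ·
  (2,5): δ = 22.48°  ✓
  (2,6): δ = 13.44°  ✓
  (3,4): δ = 130.62°  ·
  (3,5): δ = 77.87°  ·
  (3,6): δ = 41.95°  ✓
  (4,5): δ = 127.24°  ·
  (4,6): δ = 91.33°  ·
  (5,6): δ = 144.08°  ·
antipodal pairs: 8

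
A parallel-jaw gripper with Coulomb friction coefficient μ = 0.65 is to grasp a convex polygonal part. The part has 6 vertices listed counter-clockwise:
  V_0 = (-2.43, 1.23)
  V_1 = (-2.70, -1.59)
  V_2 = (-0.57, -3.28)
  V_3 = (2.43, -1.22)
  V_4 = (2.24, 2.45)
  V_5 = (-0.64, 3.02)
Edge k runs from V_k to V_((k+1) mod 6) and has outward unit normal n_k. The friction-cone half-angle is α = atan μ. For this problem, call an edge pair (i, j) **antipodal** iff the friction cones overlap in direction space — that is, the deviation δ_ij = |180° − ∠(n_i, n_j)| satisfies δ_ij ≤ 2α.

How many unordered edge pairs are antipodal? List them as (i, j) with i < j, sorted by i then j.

count = 7; pairs: (0,2), (0,3), (1,3), (1,4), (2,4), (2,5), (3,5)

α = atan 0.65 = 33.02°;  2α = 66.05°
n_0 = (-0.9954, +0.0953)
n_1 = (-0.6216, -0.7834)
n_2 = (+0.5661, -0.8244)
n_3 = (+0.9987, +0.0517)
n_4 = (+0.1942, +0.9810)
n_5 = (-0.7071, +0.7071)
  (0,1): δ = 122.96°  ·
  (0,2): δ = 50.05°  ✓
  (0,3): δ = 8.43°  ✓
  (0,4): δ = 84.27°  ·
  (0,5): δ = 140.47°  ·
  (1,2): δ = 107.09°  ·
  (1,3): δ = 48.61°  ✓
  (1,4): δ = 27.23°  ✓
  (1,5): δ = 83.43°  ·
  (2,3): δ = 121.51°  ·
  (2,4): δ = 45.67°  ✓
  (2,5): δ = 10.52°  ✓
  (3,4): δ = 104.16°  ·
  (3,5): δ = 47.96°  ✓
  (4,5): δ = 123.80°  ·
antipodal pairs: 7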